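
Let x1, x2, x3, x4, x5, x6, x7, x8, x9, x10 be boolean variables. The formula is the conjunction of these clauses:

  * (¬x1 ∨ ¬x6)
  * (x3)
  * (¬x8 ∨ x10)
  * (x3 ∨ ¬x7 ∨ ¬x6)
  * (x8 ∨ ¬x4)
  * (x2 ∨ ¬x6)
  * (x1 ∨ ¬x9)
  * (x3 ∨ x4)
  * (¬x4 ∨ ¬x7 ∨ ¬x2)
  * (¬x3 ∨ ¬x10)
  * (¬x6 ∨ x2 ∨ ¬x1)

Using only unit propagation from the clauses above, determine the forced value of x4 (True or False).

(x3) stands alone — x3 = True.
(¬x10 ∨ ¬x3): since x3 = True, the clause reduces to (¬x10). x10 = False.
From (x10 ∨ ¬x8) and x10 = False: x8 = False.
(x8 ∨ ¬x4) with x8 = False leaves only ¬x4, so x4 = False.

False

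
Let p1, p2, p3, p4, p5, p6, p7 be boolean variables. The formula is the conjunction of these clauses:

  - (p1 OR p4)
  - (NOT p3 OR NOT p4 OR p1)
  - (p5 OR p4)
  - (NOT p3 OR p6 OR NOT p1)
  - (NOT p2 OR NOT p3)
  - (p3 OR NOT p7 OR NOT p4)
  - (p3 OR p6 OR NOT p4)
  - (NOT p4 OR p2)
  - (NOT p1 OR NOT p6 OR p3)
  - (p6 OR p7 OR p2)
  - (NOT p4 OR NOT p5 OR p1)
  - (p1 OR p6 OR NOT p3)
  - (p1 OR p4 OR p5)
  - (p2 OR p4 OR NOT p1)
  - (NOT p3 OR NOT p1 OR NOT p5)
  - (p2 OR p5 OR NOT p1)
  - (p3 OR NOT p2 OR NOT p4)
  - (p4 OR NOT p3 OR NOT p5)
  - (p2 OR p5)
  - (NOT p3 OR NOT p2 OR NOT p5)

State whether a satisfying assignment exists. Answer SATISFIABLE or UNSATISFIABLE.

Set p1 = True and propagate.
For the remaining variables, p2 = True, p3 = False, p4 = False, p5 = True, p6 = False, p7 = True works.
So p1=True, p2=True, p3=False, p4=False, p5=True, p6=False, p7=True is a satisfying assignment.

SATISFIABLE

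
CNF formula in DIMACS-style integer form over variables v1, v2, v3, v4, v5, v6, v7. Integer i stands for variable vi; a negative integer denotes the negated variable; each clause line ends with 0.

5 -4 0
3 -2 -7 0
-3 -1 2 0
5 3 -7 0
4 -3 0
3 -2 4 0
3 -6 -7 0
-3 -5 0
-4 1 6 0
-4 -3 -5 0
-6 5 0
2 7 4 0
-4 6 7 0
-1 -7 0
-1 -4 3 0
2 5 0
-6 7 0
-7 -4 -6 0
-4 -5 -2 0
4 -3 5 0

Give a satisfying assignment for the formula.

v1 = 0, v2 = 0, v3 = 0, v4 = 0, v5 = 1, v6 = 0, v7 = 1

Check each clause:
  1. (~v4 \/ v5) — ~v4 is true.
  2. (~v7 \/ ~v2 \/ v3) — ~v2 is true.
  3. (~v3 \/ v2 \/ ~v1) — ~v3 is true.
  4. (~v7 \/ v3 \/ v5) — v5 is true.
  5. (~v3 \/ v4) — ~v3 is true.
  6. (~v2 \/ v3 \/ v4) — ~v2 is true.
  7. (v3 \/ ~v7 \/ ~v6) — ~v6 is true.
  8. (~v5 \/ ~v3) — ~v3 is true.
  9. (v1 \/ v6 \/ ~v4) — ~v4 is true.
  10. (~v3 \/ ~v4 \/ ~v5) — ~v4 is true.
  11. (v5 \/ ~v6) — ~v6 is true.
  12. (v7 \/ v4 \/ v2) — v7 is true.
  13. (v6 \/ ~v4 \/ v7) — ~v4 is true.
  14. (~v1 \/ ~v7) — ~v1 is true.
  15. (v3 \/ ~v4 \/ ~v1) — ~v4 is true.
  16. (v2 \/ v5) — v5 is true.
  17. (~v6 \/ v7) — ~v6 is true.
  18. (~v4 \/ ~v6 \/ ~v7) — ~v6 is true.
  19. (~v2 \/ ~v4 \/ ~v5) — ~v4 is true.
  20. (v4 \/ v5 \/ ~v3) — v5 is true.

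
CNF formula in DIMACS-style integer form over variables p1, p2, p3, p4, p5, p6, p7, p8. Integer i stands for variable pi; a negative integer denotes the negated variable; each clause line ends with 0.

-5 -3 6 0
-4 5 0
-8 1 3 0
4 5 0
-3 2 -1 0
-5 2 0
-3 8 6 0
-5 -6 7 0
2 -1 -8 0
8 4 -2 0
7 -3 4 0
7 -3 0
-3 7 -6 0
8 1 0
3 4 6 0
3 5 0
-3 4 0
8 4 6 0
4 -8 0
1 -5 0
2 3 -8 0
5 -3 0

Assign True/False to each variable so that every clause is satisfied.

Pure literal: p7 appears only positively; assign p7 = True.
Set p1 = True and propagate.
For the remaining variables, p2 = True, p3 = True, p4 = True, p5 = True, p6 = True, p8 = True works.

p1 = T, p2 = T, p3 = T, p4 = T, p5 = T, p6 = T, p7 = T, p8 = T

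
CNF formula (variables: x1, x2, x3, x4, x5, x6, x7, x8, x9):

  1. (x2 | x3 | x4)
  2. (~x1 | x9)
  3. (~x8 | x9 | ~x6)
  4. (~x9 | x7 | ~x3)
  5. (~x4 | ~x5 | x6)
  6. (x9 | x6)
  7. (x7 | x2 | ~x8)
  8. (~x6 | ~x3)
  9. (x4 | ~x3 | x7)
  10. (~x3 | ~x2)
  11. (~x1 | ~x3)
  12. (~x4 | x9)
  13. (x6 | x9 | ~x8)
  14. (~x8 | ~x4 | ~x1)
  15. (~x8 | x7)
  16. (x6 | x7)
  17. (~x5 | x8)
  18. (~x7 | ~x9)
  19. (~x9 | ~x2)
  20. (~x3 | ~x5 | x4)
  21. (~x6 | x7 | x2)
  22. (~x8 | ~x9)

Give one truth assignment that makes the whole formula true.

x1=False, x2=True, x3=False, x4=False, x5=False, x6=True, x7=True, x8=False, x9=False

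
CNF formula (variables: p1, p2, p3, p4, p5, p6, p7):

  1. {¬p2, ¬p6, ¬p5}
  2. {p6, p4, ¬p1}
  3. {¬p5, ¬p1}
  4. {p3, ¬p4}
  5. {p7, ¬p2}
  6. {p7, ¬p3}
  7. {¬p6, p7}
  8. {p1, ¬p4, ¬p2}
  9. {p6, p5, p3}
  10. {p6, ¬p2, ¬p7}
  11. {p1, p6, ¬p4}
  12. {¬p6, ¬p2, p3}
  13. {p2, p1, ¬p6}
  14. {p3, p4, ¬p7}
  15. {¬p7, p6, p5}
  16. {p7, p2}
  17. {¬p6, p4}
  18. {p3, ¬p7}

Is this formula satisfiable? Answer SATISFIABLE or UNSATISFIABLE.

Set p1 = True and propagate.
  then p5 is forced to False.
For the remaining variables, p2 = True, p3 = True, p4 = True, p6 = True, p7 = True works.
Every clause has at least one true literal under this assignment.
So p1=T  p2=T  p3=T  p4=T  p5=F  p6=T  p7=T is a satisfying assignment.

SATISFIABLE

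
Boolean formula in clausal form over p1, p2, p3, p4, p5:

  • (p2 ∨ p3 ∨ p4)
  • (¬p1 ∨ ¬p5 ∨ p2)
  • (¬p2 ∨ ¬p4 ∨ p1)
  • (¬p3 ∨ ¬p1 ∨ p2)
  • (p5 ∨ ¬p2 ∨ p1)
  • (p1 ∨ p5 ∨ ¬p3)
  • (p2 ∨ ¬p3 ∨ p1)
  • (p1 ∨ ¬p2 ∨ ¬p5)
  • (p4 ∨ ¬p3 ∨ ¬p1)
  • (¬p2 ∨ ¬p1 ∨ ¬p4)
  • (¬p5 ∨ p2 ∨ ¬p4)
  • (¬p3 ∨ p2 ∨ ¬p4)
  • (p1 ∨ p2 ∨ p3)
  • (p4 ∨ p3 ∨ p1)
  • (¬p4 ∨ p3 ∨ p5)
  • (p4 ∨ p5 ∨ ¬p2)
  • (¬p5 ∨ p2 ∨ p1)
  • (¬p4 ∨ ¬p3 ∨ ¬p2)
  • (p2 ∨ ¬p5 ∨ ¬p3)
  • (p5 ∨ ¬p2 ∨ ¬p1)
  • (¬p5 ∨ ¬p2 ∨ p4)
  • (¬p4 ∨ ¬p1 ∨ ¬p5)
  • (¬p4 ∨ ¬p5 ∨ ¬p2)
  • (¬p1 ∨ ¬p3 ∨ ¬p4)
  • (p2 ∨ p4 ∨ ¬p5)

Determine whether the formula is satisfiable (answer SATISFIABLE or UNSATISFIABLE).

UNSATISFIABLE

p2 = True:
  p4 = True:
    propagation gives p1=True; an empty clause results — contradiction.
  p4 = False:
    propagation gives p5=True; an empty clause results — contradiction.
p2 = False:
  p3 = True:
    propagation gives p1=False; an empty clause results — contradiction.
  p3 = False:
    propagation gives p4=True, p5=False; an empty clause results — contradiction.
Every branch closes, so no satisfying assignment exists.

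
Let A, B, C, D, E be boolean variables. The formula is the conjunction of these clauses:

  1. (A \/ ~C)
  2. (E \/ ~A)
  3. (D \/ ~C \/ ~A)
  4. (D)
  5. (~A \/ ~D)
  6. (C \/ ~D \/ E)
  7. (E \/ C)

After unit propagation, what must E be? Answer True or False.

True

(D) is a unit clause: D = True.
In (~D \/ ~A), ~D is now false; ~A must hold, so A = False.
(A \/ ~C): since A = False, the clause reduces to (~C). C = False.
In (~D \/ E \/ C), C, ~D are now false; E must hold, so E = True.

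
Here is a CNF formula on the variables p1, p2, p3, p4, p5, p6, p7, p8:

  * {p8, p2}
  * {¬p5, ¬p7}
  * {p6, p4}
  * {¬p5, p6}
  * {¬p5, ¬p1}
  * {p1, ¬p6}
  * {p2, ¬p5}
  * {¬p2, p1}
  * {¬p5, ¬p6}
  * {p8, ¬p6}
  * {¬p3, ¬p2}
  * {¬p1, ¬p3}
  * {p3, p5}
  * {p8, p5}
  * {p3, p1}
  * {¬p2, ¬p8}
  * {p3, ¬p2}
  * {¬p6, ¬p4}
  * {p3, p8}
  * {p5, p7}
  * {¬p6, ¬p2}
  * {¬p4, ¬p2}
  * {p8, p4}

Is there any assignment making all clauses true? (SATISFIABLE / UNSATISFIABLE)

SATISFIABLE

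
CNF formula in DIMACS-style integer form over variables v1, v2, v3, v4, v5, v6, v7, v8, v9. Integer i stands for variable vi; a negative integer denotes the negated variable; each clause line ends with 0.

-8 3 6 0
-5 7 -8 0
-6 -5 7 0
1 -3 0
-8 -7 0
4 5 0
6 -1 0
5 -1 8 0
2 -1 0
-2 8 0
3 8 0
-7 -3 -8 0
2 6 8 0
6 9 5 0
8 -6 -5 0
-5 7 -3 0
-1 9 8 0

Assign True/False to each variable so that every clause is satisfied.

v1=False, v2=False, v3=False, v4=True, v5=False, v6=True, v7=False, v8=True, v9=True

Check each clause:
  1. (v6 | v3 | ~v8) — v6 is true.
  2. (~v8 | ~v5 | v7) — ~v5 is true.
  3. (~v6 | ~v5 | v7) — ~v5 is true.
  4. (~v3 | v1) — ~v3 is true.
  5. (~v8 | ~v7) — ~v7 is true.
  6. (v4 | v5) — v4 is true.
  7. (v6 | ~v1) — v6 is true.
  8. (v8 | ~v1 | v5) — v8 is true.
  9. (~v1 | v2) — ~v1 is true.
  10. (~v2 | v8) — v8 is true.
  11. (v3 | v8) — v8 is true.
  12. (~v7 | ~v3 | ~v8) — ~v7 is true.
  13. (v6 | v2 | v8) — v8 is true.
  14. (v5 | v6 | v9) — v9 is true.
  15. (~v6 | ~v5 | v8) — v8 is true.
  16. (v7 | ~v5 | ~v3) — ~v5 is true.
  17. (v9 | ~v1 | v8) — v8 is true.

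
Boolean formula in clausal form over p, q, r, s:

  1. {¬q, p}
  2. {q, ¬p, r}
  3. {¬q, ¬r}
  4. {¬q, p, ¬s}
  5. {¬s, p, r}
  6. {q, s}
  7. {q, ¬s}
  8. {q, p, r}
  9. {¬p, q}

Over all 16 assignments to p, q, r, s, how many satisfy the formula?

2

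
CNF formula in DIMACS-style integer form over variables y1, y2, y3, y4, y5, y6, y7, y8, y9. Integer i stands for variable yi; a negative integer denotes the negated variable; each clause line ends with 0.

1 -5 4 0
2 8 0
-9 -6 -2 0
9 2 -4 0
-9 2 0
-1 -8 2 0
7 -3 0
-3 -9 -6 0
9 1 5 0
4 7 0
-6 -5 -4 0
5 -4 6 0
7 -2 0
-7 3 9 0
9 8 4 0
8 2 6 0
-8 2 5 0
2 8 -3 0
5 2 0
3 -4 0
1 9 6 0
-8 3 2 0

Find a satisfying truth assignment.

y1=1, y2=1, y3=1, y4=1, y5=1, y6=0, y7=1, y8=1, y9=0

Branch on y1: take y1 = True.
Try y2 = True.
  then y7 is forced to True.
Try y3 = True.
For the remaining variables, y4 = True, y5 = True, y6 = False, y8 = True, y9 = False works.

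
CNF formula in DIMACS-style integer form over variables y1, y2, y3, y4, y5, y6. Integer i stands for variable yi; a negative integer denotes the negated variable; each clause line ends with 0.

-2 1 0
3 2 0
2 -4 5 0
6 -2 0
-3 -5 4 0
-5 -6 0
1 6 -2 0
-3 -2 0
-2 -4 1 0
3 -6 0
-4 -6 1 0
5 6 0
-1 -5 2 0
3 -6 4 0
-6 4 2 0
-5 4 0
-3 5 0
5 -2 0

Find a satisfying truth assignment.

Branch on y1: take y1 = False.
  then y2 is forced to False.
  then y3 is forced to True.
  then y5 is forced to True.
  then y4 is forced to True.
  then y6 is forced to False.

y1 = 0  y2 = 0  y3 = 1  y4 = 1  y5 = 1  y6 = 0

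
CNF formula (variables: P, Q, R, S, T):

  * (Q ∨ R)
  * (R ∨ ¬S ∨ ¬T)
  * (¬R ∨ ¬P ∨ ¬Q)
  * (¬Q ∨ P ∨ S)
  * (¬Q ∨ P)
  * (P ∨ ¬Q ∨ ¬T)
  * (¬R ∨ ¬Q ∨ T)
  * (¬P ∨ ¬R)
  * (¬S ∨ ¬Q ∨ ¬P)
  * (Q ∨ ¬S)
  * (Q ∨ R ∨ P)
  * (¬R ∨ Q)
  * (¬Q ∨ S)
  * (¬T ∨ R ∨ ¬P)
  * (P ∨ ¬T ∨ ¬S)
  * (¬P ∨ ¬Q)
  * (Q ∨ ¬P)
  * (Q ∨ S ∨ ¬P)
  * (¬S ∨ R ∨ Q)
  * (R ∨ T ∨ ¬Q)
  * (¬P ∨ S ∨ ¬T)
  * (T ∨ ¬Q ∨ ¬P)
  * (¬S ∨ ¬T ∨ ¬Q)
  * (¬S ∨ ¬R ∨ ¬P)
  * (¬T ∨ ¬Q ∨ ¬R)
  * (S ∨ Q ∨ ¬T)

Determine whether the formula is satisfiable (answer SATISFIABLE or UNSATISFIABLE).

UNSATISFIABLE

Q = True:
  propagation gives P=True; an empty clause results — contradiction.
Q = False:
  propagation gives R=True; an empty clause results — contradiction.
Every branch closes, so no satisfying assignment exists.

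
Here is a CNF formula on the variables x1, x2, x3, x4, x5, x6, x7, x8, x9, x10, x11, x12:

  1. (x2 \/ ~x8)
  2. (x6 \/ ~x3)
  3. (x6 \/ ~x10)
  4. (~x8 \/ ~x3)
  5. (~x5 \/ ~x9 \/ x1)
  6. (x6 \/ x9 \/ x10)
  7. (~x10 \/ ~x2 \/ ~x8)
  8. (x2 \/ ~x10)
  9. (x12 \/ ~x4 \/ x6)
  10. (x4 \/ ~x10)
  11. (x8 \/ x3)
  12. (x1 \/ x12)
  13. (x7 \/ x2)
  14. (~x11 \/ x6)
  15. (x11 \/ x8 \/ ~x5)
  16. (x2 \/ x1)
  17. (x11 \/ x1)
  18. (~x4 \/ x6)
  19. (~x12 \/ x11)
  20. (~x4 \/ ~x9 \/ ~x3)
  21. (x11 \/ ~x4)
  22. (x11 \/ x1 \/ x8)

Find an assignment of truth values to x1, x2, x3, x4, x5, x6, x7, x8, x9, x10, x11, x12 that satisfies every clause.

x1=True  x2=True  x3=True  x4=True  x5=False  x6=True  x7=True  x8=False  x9=False  x10=False  x11=True  x12=False

Check each clause:
  1. (~x8 \/ x2) — ~x8 is true.
  2. (x6 \/ ~x3) — x6 is true.
  3. (x6 \/ ~x10) — ~x10 is true.
  4. (~x8 \/ ~x3) — ~x8 is true.
  5. (~x5 \/ ~x9 \/ x1) — x1 is true.
  6. (x9 \/ x6 \/ x10) — x6 is true.
  7. (~x2 \/ ~x8 \/ ~x10) — ~x8 is true.
  8. (x2 \/ ~x10) — x2 is true.
  9. (x6 \/ x12 \/ ~x4) — x6 is true.
  10. (~x10 \/ x4) — x4 is true.
  11. (x8 \/ x3) — x3 is true.
  12. (x12 \/ x1) — x1 is true.
  13. (x2 \/ x7) — x2 is true.
  14. (~x11 \/ x6) — x6 is true.
  15. (~x5 \/ x11 \/ x8) — x11 is true.
  16. (x2 \/ x1) — x1 is true.
  17. (x1 \/ x11) — x1 is true.
  18. (x6 \/ ~x4) — x6 is true.
  19. (x11 \/ ~x12) — x11 is true.
  20. (~x9 \/ ~x4 \/ ~x3) — ~x9 is true.
  21. (x11 \/ ~x4) — x11 is true.
  22. (x8 \/ x11 \/ x1) — x1 is true.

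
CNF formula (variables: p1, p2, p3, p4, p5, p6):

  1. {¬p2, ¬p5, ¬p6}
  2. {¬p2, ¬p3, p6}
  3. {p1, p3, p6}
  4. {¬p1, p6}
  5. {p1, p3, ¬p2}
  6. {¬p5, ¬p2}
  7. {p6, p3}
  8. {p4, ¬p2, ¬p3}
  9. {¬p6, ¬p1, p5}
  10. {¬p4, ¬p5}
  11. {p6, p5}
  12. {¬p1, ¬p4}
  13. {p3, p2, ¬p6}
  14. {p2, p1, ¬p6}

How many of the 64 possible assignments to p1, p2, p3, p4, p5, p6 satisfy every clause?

3

Satisfying assignments:
  p1=F p2=F p3=T p4=F p5=T p6=F
  p1=F p2=T p3=T p4=T p5=F p6=T
  p1=T p2=F p3=T p4=F p5=T p6=T
That's 3 in total.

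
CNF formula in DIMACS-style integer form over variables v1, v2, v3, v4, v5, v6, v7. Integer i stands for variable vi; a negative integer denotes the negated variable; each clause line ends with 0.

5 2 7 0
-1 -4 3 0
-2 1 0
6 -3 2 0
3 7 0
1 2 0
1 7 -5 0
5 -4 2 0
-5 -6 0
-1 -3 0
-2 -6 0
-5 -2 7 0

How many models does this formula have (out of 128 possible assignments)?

5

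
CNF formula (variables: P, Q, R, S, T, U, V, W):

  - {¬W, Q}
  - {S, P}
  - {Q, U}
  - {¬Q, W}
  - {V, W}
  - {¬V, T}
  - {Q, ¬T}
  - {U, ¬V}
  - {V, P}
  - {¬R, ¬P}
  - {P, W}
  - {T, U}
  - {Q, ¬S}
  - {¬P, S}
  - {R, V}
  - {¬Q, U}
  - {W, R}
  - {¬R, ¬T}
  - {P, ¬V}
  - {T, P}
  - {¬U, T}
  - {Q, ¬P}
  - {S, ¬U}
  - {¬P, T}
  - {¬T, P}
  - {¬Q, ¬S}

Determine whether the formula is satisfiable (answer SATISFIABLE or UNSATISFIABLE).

UNSATISFIABLE

P = True:
  propagation gives R=False, S=True, Q=True; an empty clause results — contradiction.
P = False:
  propagation gives S=True, V=True; an empty clause results — contradiction.
Every branch closes, so no satisfying assignment exists.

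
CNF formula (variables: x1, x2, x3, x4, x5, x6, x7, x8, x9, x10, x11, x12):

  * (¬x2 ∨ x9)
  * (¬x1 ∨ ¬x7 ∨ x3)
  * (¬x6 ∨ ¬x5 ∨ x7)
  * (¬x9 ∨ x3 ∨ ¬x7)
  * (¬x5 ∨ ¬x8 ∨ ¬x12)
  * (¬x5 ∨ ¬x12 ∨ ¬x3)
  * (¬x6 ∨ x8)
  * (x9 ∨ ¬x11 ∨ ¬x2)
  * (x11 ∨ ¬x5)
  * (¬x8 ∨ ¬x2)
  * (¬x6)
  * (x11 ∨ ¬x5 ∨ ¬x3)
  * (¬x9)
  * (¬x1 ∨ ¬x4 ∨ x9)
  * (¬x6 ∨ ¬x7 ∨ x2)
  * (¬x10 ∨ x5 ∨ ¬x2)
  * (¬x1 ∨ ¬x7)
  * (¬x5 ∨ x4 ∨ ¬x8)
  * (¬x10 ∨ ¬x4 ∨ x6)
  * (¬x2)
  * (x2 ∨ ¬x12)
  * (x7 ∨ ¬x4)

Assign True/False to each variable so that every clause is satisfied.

x1 = True, x2 = False, x3 = False, x4 = False, x5 = False, x6 = False, x7 = False, x8 = True, x9 = False, x10 = False, x11 = True, x12 = False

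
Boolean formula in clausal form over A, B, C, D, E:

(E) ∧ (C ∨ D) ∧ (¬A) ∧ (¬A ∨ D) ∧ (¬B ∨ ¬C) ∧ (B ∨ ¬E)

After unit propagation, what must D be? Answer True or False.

True

(E) is a unit clause: E = True.
(¬A) stands alone — A = False.
(B ∨ ¬E): since E = True, the clause reduces to (B). B = True.
(¬C ∨ ¬B): since B = True, the clause reduces to (¬C). C = False.
In (C ∨ D), C is now false; D must hold, so D = True.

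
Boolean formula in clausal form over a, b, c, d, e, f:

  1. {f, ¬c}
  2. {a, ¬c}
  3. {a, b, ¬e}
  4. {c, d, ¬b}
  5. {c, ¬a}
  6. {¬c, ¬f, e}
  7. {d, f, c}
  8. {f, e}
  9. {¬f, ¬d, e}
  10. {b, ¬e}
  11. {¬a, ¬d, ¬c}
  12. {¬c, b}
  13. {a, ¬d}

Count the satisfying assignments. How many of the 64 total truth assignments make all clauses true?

2

The models are:
  a=0 b=0 c=0 d=0 e=0 f=1
  a=1 b=1 c=1 d=0 e=1 f=1
Count: 2.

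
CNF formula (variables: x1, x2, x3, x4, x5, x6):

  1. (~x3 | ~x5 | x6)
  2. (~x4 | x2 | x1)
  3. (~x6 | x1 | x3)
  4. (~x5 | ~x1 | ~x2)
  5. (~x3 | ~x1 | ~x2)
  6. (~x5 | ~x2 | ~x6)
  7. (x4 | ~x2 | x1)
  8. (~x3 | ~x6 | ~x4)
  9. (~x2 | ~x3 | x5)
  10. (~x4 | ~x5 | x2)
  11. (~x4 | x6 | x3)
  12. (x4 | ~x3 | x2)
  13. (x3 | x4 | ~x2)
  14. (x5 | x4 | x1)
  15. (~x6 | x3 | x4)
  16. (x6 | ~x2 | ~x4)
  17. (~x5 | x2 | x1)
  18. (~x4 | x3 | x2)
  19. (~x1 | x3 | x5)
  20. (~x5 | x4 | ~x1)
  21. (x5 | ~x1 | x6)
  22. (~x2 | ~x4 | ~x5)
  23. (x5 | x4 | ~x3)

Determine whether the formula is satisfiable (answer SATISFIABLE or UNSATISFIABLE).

x4 = True:
  x2 = True:
    propagation gives x6=True, x5=False, x3=False, x1=True; an empty clause results — contradiction.
  x2 = False:
    propagation gives x1=True, x5=False, x3=True, x6=False; an empty clause results — contradiction.
x4 = False:
  x5 = True:
    propagation gives x1=False, x2=False; an empty clause results — contradiction.
  x5 = False:
    propagation gives x1=True, x3=True; an empty clause results — contradiction.
Every branch closes, so no satisfying assignment exists.

UNSATISFIABLE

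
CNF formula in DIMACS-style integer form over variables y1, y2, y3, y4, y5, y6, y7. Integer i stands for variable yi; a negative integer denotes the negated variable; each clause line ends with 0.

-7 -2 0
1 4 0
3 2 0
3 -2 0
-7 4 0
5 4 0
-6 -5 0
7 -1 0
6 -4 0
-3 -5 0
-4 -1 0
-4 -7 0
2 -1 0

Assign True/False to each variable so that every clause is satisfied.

y1 = 0, y2 = 1, y3 = 1, y4 = 1, y5 = 0, y6 = 1, y7 = 0

Check each clause:
  1. (NOT y2 OR NOT y7) — NOT y7 is true.
  2. (y1 OR y4) — y4 is true.
  3. (y2 OR y3) — y2 is true.
  4. (NOT y2 OR y3) — y3 is true.
  5. (NOT y7 OR y4) — NOT y7 is true.
  6. (y4 OR y5) — y4 is true.
  7. (NOT y5 OR NOT y6) — NOT y5 is true.
  8. (y7 OR NOT y1) — NOT y1 is true.
  9. (NOT y4 OR y6) — y6 is true.
  10. (NOT y3 OR NOT y5) — NOT y5 is true.
  11. (NOT y1 OR NOT y4) — NOT y1 is true.
  12. (NOT y4 OR NOT y7) — NOT y7 is true.
  13. (NOT y1 OR y2) — y2 is true.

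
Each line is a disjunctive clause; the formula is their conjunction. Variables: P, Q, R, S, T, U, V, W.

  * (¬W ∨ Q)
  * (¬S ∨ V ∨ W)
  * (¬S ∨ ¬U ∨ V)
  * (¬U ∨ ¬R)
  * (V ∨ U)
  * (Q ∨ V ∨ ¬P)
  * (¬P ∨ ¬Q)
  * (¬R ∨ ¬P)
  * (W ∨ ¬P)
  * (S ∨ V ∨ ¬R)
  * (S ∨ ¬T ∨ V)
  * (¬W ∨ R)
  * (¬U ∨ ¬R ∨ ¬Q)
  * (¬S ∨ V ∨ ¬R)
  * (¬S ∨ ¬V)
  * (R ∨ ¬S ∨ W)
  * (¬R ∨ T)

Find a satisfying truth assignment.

P occurs only negated in the remaining clauses — set P = False.
Try Q = True.
Branch on R: take R = False.
  then W is forced to False.
  then S is forced to False.
The remaining clauses are satisfied by T = False, U = True, V = True.
Check each clause:
  1. (¬W ∨ Q) — ¬W is true.
  2. (V ∨ ¬S ∨ W) — ¬S is true.
  3. (¬U ∨ ¬S ∨ V) — ¬S is true.
  4. (¬U ∨ ¬R) — ¬R is true.
  5. (U ∨ V) — U is true.
  6. (Q ∨ V ∨ ¬P) — Q is true.
  7. (¬Q ∨ ¬P) — ¬P is true.
  8. (¬P ∨ ¬R) — ¬R is true.
  9. (W ∨ ¬P) — ¬P is true.
  10. (V ∨ S ∨ ¬R) — ¬R is true.
  11. (V ∨ ¬T ∨ S) — ¬T is true.
  12. (R ∨ ¬W) — ¬W is true.
  13. (¬U ∨ ¬R ∨ ¬Q) — ¬R is true.
  14. (¬S ∨ ¬R ∨ V) — ¬S is true.
  15. (¬S ∨ ¬V) — ¬S is true.
  16. (¬S ∨ R ∨ W) — ¬S is true.
  17. (T ∨ ¬R) — ¬R is true.

P=0  Q=1  R=0  S=0  T=0  U=1  V=1  W=0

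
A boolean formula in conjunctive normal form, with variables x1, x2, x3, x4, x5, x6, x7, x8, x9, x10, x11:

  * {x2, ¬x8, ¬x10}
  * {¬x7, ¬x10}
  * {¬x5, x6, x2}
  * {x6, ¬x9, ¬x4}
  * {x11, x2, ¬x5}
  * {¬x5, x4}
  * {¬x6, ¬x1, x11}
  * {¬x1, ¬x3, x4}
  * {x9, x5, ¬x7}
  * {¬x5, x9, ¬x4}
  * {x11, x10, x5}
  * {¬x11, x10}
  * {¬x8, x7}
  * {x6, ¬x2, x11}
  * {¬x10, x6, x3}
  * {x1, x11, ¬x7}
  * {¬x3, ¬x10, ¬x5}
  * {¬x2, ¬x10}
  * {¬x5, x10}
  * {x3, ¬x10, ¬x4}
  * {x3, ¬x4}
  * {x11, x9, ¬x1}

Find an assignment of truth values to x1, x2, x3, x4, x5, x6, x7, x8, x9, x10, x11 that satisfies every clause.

x1=T, x2=F, x3=T, x4=T, x5=F, x6=T, x7=F, x8=F, x9=F, x10=T, x11=T

Check each clause:
  1. {x2, ¬x8, ¬x10} — ¬x8 is true.
  2. {¬x7, ¬x10} — ¬x7 is true.
  3. {x2, x6, ¬x5} — ¬x5 is true.
  4. {¬x9, x6, ¬x4} — x6 is true.
  5. {x2, x11, ¬x5} — x11 is true.
  6. {¬x5, x4} — ¬x5 is true.
  7. {x11, ¬x6, ¬x1} — x11 is true.
  8. {¬x3, ¬x1, x4} — x4 is true.
  9. {x9, ¬x7, x5} — ¬x7 is true.
  10. {¬x5, x9, ¬x4} — ¬x5 is true.
  11. {x11, x5, x10} — x10 is true.
  12. {¬x11, x10} — x10 is true.
  13. {x7, ¬x8} — ¬x8 is true.
  14. {¬x2, x11, x6} — x11 is true.
  15. {x3, x6, ¬x10} — x3 is true.
  16. {x11, ¬x7, x1} — ¬x7 is true.
  17. {¬x5, ¬x3, ¬x10} — ¬x5 is true.
  18. {¬x10, ¬x2} — ¬x2 is true.
  19. {x10, ¬x5} — x10 is true.
  20. {¬x10, ¬x4, x3} — x3 is true.
  21. {x3, ¬x4} — x3 is true.
  22. {x9, ¬x1, x11} — x11 is true.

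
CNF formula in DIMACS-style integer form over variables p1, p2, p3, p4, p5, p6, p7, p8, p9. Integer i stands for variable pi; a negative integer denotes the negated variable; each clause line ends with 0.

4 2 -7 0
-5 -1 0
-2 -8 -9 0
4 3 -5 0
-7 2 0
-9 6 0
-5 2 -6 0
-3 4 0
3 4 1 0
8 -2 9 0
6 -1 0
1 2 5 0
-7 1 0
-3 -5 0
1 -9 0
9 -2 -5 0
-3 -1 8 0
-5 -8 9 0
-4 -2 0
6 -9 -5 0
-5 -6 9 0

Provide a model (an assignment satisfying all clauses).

p1 = True, p2 = False, p3 = True, p4 = True, p5 = False, p6 = True, p7 = False, p8 = True, p9 = True

p7 occurs only negated in the remaining clauses — set p7 = False.
Branch on p1: take p1 = True.
  then p5 is forced to False.
  then p6 is forced to True.
The remaining clauses are satisfied by p2 = False, p3 = True, p4 = True, p8 = True, p9 = True.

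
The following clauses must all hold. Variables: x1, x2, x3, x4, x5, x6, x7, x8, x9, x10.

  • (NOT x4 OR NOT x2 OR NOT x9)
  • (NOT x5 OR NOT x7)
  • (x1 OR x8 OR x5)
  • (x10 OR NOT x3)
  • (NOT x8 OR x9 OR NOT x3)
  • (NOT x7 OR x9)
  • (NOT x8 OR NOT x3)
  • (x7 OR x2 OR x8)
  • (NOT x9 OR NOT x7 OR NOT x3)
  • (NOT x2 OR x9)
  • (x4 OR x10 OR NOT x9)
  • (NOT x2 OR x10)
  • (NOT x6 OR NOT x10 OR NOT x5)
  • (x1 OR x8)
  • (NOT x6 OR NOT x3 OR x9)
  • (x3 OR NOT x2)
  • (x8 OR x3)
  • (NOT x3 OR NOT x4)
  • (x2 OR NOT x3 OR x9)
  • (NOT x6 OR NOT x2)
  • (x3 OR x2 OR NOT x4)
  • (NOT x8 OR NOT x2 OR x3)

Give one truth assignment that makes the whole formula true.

x1=False, x2=False, x3=False, x4=False, x5=False, x6=True, x7=False, x8=True, x9=False, x10=False

Check each clause:
  1. (NOT x2 OR NOT x9 OR NOT x4) — NOT x4 is true.
  2. (NOT x7 OR NOT x5) — NOT x7 is true.
  3. (x5 OR x8 OR x1) — x8 is true.
  4. (NOT x3 OR x10) — NOT x3 is true.
  5. (x9 OR NOT x3 OR NOT x8) — NOT x3 is true.
  6. (NOT x7 OR x9) — NOT x7 is true.
  7. (NOT x8 OR NOT x3) — NOT x3 is true.
  8. (x2 OR x7 OR x8) — x8 is true.
  9. (NOT x3 OR NOT x7 OR NOT x9) — NOT x7 is true.
  10. (x9 OR NOT x2) — NOT x2 is true.
  11. (x4 OR NOT x9 OR x10) — NOT x9 is true.
  12. (NOT x2 OR x10) — NOT x2 is true.
  13. (NOT x10 OR NOT x6 OR NOT x5) — NOT x5 is true.
  14. (x1 OR x8) — x8 is true.
  15. (NOT x6 OR NOT x3 OR x9) — NOT x3 is true.
  16. (x3 OR NOT x2) — NOT x2 is true.
  17. (x3 OR x8) — x8 is true.
  18. (NOT x3 OR NOT x4) — NOT x4 is true.
  19. (x9 OR x2 OR NOT x3) — NOT x3 is true.
  20. (NOT x6 OR NOT x2) — NOT x2 is true.
  21. (x3 OR x2 OR NOT x4) — NOT x4 is true.
  22. (x3 OR NOT x8 OR NOT x2) — NOT x2 is true.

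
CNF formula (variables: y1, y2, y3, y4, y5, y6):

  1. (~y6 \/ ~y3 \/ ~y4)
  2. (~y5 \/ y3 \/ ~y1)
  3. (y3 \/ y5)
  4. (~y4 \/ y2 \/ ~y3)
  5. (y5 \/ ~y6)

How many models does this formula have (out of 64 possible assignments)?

Case analysis on y3 and y5:
  y3=T, y5=T: y1 free; 5 ways for (y2,y4,y6) × 2^1 = 10.
  y3=T, y5=F: y1 free; 3 ways for (y2,y4,y6) × 2^1 = 6.
  y3=F, y5=T: forces y1=F; y2, y4, y6 free → 2^3 = 8.
  y3=F, y5=F: a clause becomes empty — 0.
Total: 10 + 6 + 8 + 0 = 24.

24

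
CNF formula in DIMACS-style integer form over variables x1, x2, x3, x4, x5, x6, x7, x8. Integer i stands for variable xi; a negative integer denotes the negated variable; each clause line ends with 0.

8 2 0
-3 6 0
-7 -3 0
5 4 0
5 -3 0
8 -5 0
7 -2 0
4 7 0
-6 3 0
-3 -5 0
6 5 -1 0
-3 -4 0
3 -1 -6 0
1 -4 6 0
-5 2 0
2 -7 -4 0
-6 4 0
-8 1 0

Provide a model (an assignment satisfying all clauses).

x1=T, x2=T, x3=F, x4=T, x5=T, x6=F, x7=T, x8=T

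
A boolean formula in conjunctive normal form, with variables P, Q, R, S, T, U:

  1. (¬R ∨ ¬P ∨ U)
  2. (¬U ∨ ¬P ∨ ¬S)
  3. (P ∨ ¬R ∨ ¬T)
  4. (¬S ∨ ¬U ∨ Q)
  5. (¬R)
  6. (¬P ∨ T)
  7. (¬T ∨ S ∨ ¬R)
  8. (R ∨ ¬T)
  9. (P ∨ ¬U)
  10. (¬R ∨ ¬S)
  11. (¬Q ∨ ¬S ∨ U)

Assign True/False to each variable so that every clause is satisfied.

P = F, Q = F, R = F, S = T, T = F, U = F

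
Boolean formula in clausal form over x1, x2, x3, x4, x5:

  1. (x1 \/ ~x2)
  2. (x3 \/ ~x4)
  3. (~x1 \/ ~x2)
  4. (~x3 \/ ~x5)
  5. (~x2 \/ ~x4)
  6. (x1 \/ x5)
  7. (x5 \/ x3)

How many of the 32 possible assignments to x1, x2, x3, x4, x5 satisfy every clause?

4

Satisfying assignments:
  x1=F x2=F x3=F x4=F x5=T
  x1=T x2=F x3=F x4=F x5=T
  x1=T x2=F x3=T x4=F x5=F
  x1=T x2=F x3=T x4=T x5=F
Count: 4.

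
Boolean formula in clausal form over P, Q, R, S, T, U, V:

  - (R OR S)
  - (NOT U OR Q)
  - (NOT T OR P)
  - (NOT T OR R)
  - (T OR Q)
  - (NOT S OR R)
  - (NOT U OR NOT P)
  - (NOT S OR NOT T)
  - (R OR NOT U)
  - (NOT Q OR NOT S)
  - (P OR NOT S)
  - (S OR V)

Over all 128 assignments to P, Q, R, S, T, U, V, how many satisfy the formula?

5

The models are:
  P=0 Q=1 R=1 S=0 T=0 U=0 V=1
  P=0 Q=1 R=1 S=0 T=0 U=1 V=1
  P=1 Q=0 R=1 S=0 T=1 U=0 V=1
  P=1 Q=1 R=1 S=0 T=0 U=0 V=1
  P=1 Q=1 R=1 S=0 T=1 U=0 V=1
Count: 5.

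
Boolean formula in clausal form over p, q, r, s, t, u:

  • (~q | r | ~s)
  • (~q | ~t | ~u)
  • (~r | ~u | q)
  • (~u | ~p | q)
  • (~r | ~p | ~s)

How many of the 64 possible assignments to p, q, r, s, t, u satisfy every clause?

33

Split on q, then r.
  q=1, r=1: 9 of the 16 assignments to (p,s,t,u) work.
  q=1, r=0: p free; 3 ways for (s,t,u) × 2^1 = 6.
  q=0, r=1: t free; 3 ways for (p,s,u) × 2^1 = 6.
  q=0, r=0: s, t free; 3 ways for (p,u) × 2^2 = 12.
Total: 9 + 6 + 6 + 12 = 33.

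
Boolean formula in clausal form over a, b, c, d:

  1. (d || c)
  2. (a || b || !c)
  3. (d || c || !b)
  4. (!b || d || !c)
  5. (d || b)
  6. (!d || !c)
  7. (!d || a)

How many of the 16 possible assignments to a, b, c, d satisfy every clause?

Satisfying assignments:
  a=T b=F c=F d=T
  a=T b=T c=F d=T
That's 2 in total.

2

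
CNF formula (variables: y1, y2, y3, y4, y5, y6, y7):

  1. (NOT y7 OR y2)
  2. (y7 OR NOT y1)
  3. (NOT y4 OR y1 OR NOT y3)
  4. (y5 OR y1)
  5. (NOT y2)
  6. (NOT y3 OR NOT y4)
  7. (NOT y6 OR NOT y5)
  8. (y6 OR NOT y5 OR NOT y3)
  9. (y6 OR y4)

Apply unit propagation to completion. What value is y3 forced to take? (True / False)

(NOT y2) stands alone — y2 = False.
(NOT y7 OR y2) with y2 = False leaves only NOT y7, so y7 = False.
(NOT y1 OR y7): since y7 = False, the clause reduces to (NOT y1). y1 = False.
In (y1 OR y5), y1 is now false; y5 must hold, so y5 = True.
In (NOT y5 OR NOT y6), NOT y5 is now false; NOT y6 must hold, so y6 = False.
In (NOT y3 OR y6 OR NOT y5), NOT y5, y6 are now false; NOT y3 must hold, so y3 = False.

False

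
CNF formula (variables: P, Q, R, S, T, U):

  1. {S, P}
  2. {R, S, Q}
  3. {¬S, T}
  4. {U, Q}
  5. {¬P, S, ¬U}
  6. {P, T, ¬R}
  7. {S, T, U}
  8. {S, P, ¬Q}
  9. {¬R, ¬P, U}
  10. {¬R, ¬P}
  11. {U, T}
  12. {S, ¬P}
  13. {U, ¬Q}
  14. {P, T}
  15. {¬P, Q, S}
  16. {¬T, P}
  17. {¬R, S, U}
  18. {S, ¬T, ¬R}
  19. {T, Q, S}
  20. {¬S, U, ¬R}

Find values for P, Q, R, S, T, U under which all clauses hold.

P = True, Q = False, R = False, S = True, T = True, U = True

Try P = True.
  then R is forced to False.
  then S is forced to True.
  then T is forced to True.
For the remaining variables, Q = False, U = True works.
Every clause has at least one true literal under this assignment.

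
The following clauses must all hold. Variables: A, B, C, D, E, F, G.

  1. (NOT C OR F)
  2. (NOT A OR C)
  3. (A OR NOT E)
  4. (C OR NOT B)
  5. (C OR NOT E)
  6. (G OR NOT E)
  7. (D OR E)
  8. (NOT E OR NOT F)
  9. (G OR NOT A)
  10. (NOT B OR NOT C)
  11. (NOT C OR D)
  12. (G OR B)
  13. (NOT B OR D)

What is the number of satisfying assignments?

The models are:
  A=0 B=0 C=0 D=1 E=0 F=0 G=1
  A=0 B=0 C=0 D=1 E=0 F=1 G=1
  A=0 B=0 C=1 D=1 E=0 F=1 G=1
  A=1 B=0 C=1 D=1 E=0 F=1 G=1
That's 4 in total.

4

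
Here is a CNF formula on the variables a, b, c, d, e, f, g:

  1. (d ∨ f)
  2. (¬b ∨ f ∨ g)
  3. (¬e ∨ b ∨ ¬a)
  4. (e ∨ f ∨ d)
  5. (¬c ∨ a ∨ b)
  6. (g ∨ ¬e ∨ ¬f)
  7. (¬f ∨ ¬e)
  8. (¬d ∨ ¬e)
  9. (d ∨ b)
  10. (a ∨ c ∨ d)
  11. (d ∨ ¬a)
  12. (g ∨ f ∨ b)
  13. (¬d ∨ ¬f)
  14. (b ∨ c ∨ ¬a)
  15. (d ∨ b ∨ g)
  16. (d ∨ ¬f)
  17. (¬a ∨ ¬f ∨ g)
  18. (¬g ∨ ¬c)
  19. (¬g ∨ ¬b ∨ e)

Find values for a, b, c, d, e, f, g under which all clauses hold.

a=0, b=0, c=0, d=1, e=0, f=0, g=1

Branch on a: take a = False.
For the remaining variables, b = False, c = False, d = True, e = False, f = False, g = True works.
Check each clause:
  1. (d ∨ f) — d is true.
  2. (g ∨ ¬b ∨ f) — g is true.
  3. (b ∨ ¬e ∨ ¬a) — ¬e is true.
  4. (e ∨ f ∨ d) — d is true.
  5. (b ∨ ¬c ∨ a) — ¬c is true.
  6. (¬e ∨ g ∨ ¬f) — ¬f is true.
  7. (¬e ∨ ¬f) — ¬f is true.
  8. (¬d ∨ ¬e) — ¬e is true.
  9. (b ∨ d) — d is true.
  10. (d ∨ a ∨ c) — d is true.
  11. (d ∨ ¬a) — d is true.
  12. (b ∨ f ∨ g) — g is true.
  13. (¬f ∨ ¬d) — ¬f is true.
  14. (¬a ∨ b ∨ c) — ¬a is true.
  15. (d ∨ g ∨ b) — d is true.
  16. (¬f ∨ d) — ¬f is true.
  17. (g ∨ ¬a ∨ ¬f) — ¬f is true.
  18. (¬g ∨ ¬c) — ¬c is true.
  19. (¬b ∨ e ∨ ¬g) — ¬b is true.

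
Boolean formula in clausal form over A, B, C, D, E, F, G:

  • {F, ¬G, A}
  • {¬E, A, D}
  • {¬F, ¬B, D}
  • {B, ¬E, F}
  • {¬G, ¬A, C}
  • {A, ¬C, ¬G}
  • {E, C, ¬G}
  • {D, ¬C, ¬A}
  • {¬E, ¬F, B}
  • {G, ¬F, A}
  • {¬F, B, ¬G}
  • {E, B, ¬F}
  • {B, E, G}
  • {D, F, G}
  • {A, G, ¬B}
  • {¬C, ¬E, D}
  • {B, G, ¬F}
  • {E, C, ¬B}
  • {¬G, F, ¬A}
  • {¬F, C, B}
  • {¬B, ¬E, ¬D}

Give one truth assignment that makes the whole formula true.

A=T, B=T, C=T, D=T, E=F, F=T, G=T

Check each clause:
  1. {¬G, F, A} — A is true.
  2. {A, D, ¬E} — A is true.
  3. {¬B, D, ¬F} — D is true.
  4. {F, B, ¬E} — B is true.
  5. {¬A, ¬G, C} — C is true.
  6. {¬C, A, ¬G} — A is true.
  7. {C, E, ¬G} — C is true.
  8. {D, ¬C, ¬A} — D is true.
  9. {¬E, B, ¬F} — B is true.
  10. {A, ¬F, G} — A is true.
  11. {B, ¬F, ¬G} — B is true.
  12. {¬F, B, E} — B is true.
  13. {B, G, E} — B is true.
  14. {G, F, D} — D is true.
  15. {A, ¬B, G} — A is true.
  16. {D, ¬C, ¬E} — ¬E is true.
  17. {B, ¬F, G} — B is true.
  18. {E, ¬B, C} — C is true.
  19. {¬G, F, ¬A} — F is true.
  20. {¬F, C, B} — B is true.
  21. {¬D, ¬B, ¬E} — ¬E is true.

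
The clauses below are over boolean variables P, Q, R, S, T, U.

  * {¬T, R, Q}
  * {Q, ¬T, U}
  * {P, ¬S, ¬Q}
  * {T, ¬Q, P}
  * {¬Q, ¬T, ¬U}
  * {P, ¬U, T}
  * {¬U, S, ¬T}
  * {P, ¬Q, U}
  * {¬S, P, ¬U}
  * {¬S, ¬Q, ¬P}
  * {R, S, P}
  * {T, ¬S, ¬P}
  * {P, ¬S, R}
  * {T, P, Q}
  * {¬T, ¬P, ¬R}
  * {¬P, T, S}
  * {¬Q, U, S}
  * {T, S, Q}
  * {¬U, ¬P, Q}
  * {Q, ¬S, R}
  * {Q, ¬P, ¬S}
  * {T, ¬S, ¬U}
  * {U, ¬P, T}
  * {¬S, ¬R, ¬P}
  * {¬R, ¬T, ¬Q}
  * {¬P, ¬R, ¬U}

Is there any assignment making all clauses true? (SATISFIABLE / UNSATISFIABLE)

P = True:
  T = True:
    propagation gives R=False, Q=True, U=False, S=False; an empty clause results — contradiction.
  T = False:
    propagation gives S=False; an empty clause results — contradiction.
P = False:
  Q = True:
    propagation gives S=False, T=True, U=False; an empty clause results — contradiction.
  Q = False:
    propagation gives T=True, R=True, U=True, S=True; an empty clause results — contradiction.
Every branch closes, so no satisfying assignment exists.

UNSATISFIABLE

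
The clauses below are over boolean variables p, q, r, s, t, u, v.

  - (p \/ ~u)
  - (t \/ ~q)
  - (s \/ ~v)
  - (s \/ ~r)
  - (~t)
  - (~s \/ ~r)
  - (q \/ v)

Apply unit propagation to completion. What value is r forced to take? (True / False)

False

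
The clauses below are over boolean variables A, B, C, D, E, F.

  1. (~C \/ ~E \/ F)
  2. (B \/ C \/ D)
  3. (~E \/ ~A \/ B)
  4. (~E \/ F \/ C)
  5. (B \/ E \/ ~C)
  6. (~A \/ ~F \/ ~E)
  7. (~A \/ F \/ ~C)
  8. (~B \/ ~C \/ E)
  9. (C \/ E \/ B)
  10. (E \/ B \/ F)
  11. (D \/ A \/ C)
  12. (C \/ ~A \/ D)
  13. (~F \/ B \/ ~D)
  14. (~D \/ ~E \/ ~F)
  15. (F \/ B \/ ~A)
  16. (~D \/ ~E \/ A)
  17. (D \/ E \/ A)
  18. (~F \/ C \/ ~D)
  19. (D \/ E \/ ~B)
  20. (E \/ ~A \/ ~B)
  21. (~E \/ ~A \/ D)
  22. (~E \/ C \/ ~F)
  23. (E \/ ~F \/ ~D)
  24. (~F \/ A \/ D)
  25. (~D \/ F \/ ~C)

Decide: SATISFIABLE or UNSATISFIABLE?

SATISFIABLE

Try A = False.
Set B = True and propagate.
Try C = False.
  then D is forced to True.
  then E is forced to False.
  then F is forced to False.
So A=F, B=T, C=F, D=T, E=F, F=F is a satisfying assignment.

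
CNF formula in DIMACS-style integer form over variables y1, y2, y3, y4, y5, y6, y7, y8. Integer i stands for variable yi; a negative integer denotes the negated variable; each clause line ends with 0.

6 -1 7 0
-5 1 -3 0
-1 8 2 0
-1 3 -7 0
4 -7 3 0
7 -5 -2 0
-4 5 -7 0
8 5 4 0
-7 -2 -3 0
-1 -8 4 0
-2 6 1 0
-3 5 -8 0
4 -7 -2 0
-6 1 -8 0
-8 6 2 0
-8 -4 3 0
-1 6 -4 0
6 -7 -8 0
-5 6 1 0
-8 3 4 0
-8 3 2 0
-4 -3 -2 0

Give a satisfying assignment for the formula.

y1=False  y2=False  y3=False  y4=True  y5=False  y6=True  y7=False  y8=False

Branch on y1: take y1 = False.
The remaining clauses are satisfied by y2 = False, y3 = False, y4 = True, y5 = False, y6 = True, y7 = False, y8 = False.
Every clause has at least one true literal under this assignment.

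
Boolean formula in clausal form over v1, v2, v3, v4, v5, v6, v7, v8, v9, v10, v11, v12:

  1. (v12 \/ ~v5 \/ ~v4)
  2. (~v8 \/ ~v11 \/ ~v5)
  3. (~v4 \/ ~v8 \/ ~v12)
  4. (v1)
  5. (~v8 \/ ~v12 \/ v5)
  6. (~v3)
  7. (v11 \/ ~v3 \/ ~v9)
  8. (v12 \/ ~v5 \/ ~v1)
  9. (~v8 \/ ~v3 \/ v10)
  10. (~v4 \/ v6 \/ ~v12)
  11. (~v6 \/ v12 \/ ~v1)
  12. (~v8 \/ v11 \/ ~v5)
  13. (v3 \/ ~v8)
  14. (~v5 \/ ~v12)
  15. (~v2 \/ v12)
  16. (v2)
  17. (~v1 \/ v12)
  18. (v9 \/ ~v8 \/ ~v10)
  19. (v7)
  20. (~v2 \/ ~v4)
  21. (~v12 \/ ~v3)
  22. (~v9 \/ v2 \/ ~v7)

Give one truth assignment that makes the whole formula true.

v1=T, v2=T, v3=F, v4=F, v5=F, v6=T, v7=T, v8=F, v9=F, v10=F, v11=T, v12=T

Check each clause:
  1. (v12 \/ ~v4 \/ ~v5) — ~v5 is true.
  2. (~v5 \/ ~v11 \/ ~v8) — ~v8 is true.
  3. (~v4 \/ ~v8 \/ ~v12) — ~v8 is true.
  4. (v1) — v1 is true.
  5. (v5 \/ ~v12 \/ ~v8) — ~v8 is true.
  6. (~v3) — ~v3 is true.
  7. (v11 \/ ~v3 \/ ~v9) — v11 is true.
  8. (v12 \/ ~v5 \/ ~v1) — ~v5 is true.
  9. (v10 \/ ~v8 \/ ~v3) — ~v8 is true.
  10. (v6 \/ ~v12 \/ ~v4) — ~v4 is true.
  11. (~v1 \/ ~v6 \/ v12) — v12 is true.
  12. (~v8 \/ ~v5 \/ v11) — ~v8 is true.
  13. (~v8 \/ v3) — ~v8 is true.
  14. (~v5 \/ ~v12) — ~v5 is true.
  15. (v12 \/ ~v2) — v12 is true.
  16. (v2) — v2 is true.
  17. (~v1 \/ v12) — v12 is true.
  18. (~v8 \/ ~v10 \/ v9) — ~v8 is true.
  19. (v7) — v7 is true.
  20. (~v4 \/ ~v2) — ~v4 is true.
  21. (~v12 \/ ~v3) — ~v3 is true.
  22. (~v9 \/ ~v7 \/ v2) — v2 is true.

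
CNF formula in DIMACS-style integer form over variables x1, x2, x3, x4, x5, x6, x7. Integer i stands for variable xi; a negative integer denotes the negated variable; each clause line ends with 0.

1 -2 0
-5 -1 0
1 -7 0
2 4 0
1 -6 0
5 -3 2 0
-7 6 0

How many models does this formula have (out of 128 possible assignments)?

18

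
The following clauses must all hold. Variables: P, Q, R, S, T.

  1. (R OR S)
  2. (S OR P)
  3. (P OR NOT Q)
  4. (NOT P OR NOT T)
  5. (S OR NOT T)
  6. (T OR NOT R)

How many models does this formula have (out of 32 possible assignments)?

5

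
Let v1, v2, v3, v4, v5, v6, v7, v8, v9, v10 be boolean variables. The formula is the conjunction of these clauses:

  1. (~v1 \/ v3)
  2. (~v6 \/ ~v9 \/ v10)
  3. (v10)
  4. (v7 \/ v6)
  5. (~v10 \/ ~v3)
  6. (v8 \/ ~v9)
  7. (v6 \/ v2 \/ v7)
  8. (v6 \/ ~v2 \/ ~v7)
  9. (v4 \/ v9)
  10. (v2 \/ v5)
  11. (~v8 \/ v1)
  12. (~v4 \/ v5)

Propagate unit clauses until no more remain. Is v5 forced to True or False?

True

(v10) stands alone — v10 = True.
From (~v3 \/ ~v10) and v10 = True: v3 = False.
In (~v1 \/ v3), v3 is now false; ~v1 must hold, so v1 = False.
(~v8 \/ v1) with v1 = False leaves only ~v8, so v8 = False.
From (~v9 \/ v8) and v8 = False: v9 = False.
(v4 \/ v9) with v9 = False leaves only v4, so v4 = True.
In (~v4 \/ v5), ~v4 is now false; v5 must hold, so v5 = True.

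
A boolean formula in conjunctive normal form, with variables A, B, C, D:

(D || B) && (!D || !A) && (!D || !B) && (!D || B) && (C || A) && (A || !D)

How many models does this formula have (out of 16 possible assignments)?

3

The models are:
  A=F B=T C=T D=F
  A=T B=T C=F D=F
  A=T B=T C=T D=F
Count: 3.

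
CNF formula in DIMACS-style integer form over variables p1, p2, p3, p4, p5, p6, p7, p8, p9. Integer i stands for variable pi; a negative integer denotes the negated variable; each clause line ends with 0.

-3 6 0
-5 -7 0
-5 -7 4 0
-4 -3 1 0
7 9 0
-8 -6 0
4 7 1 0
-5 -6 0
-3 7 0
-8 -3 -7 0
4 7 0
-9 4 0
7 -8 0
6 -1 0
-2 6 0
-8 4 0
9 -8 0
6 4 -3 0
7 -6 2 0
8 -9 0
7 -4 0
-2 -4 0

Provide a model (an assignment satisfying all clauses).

p1=F, p2=F, p3=F, p4=T, p5=F, p6=F, p7=T, p8=F, p9=F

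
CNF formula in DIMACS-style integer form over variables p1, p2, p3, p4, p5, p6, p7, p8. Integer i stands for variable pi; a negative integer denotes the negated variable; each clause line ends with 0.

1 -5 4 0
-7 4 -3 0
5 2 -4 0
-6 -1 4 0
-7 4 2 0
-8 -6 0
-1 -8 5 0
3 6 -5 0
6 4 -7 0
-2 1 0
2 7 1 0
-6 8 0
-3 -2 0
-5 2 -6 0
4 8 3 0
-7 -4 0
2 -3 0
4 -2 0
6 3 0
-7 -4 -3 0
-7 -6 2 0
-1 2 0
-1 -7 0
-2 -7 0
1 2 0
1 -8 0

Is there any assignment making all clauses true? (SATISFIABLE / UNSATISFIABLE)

UNSATISFIABLE

p2 = True:
  propagation gives p1=True, p3=False, p4=True, p7=False; an empty clause results — contradiction.
p2 = False:
  propagation gives p3=False, p6=True, p8=False; an empty clause results — contradiction.
Every branch closes, so no satisfying assignment exists.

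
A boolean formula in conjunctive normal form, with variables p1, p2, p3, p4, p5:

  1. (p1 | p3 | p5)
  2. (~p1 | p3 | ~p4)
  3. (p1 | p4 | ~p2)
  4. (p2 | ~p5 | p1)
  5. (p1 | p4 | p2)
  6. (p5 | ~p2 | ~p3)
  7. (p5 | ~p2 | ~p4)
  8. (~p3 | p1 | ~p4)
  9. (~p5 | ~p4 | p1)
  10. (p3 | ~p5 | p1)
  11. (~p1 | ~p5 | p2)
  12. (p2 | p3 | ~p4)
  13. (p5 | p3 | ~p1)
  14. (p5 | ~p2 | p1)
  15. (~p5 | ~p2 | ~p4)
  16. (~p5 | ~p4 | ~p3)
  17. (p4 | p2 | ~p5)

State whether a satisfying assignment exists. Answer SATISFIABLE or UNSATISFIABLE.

Branch on p1: take p1 = True.
Try p2 = True.
The remaining clauses are satisfied by p3 = True, p4 = False, p5 = True.
So p1=T, p2=T, p3=T, p4=F, p5=T is a satisfying assignment.

SATISFIABLE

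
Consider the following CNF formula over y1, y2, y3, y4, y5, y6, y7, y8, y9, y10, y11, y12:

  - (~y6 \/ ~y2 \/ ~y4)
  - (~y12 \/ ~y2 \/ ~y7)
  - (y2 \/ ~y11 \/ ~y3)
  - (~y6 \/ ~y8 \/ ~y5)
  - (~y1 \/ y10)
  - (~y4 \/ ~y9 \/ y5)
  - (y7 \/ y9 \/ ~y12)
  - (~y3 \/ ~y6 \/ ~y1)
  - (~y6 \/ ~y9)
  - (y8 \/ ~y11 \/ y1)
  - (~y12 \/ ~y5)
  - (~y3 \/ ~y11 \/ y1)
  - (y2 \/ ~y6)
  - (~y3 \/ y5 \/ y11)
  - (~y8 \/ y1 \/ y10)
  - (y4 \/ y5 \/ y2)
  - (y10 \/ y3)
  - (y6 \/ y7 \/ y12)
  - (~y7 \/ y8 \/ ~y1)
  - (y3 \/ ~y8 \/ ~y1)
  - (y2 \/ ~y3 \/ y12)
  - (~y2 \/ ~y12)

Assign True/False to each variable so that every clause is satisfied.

y1=T, y2=T, y3=T, y4=F, y5=T, y6=F, y7=T, y8=T, y9=F, y10=T, y11=T, y12=F

Check each clause:
  1. (~y4 \/ ~y6 \/ ~y2) — ~y6 is true.
  2. (~y2 \/ ~y7 \/ ~y12) — ~y12 is true.
  3. (~y3 \/ y2 \/ ~y11) — y2 is true.
  4. (~y6 \/ ~y8 \/ ~y5) — ~y6 is true.
  5. (~y1 \/ y10) — y10 is true.
  6. (~y9 \/ y5 \/ ~y4) — ~y4 is true.
  7. (~y12 \/ y9 \/ y7) — ~y12 is true.
  8. (~y3 \/ ~y1 \/ ~y6) — ~y6 is true.
  9. (~y6 \/ ~y9) — ~y6 is true.
  10. (y1 \/ ~y11 \/ y8) — y8 is true.
  11. (~y5 \/ ~y12) — ~y12 is true.
  12. (~y11 \/ ~y3 \/ y1) — y1 is true.
  13. (y2 \/ ~y6) — ~y6 is true.
  14. (~y3 \/ y5 \/ y11) — y11 is true.
  15. (y10 \/ y1 \/ ~y8) — y1 is true.
  16. (y4 \/ y5 \/ y2) — y2 is true.
  17. (y3 \/ y10) — y10 is true.
  18. (y12 \/ y7 \/ y6) — y7 is true.
  19. (~y1 \/ y8 \/ ~y7) — y8 is true.
  20. (~y8 \/ ~y1 \/ y3) — y3 is true.
  21. (y2 \/ y12 \/ ~y3) — y2 is true.
  22. (~y12 \/ ~y2) — ~y12 is true.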